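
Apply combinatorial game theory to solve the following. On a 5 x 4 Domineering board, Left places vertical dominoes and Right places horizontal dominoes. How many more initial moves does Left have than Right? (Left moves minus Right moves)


Board is 5 x 4 (rows x cols).
Left (vertical) placements: (rows-1) * cols = 4 * 4 = 16
Right (horizontal) placements: rows * (cols-1) = 5 * 3 = 15
Advantage = Left - Right = 16 - 15 = 1

1


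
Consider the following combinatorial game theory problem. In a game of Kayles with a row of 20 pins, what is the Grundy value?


Kayles: a move removes 1 or 2 adjacent pins from a contiguous row.
Removing pins from a row of k leaves two independent rows (a, b) with a + b = k - 1 (one pin) or a + b = k - 2 (two pins); an end removal gives a = 0.
By Sprague-Grundy, G(k) = mex{ G(a) XOR G(b) } over all these splits. G(0) = 0.
G(1): splits (0,0):0^0=0 -> mex({0}) = 1
G(2): splits (0,1):0^1=1 (0,0):0^0=0 -> mex({0, 1}) = 2
G(3): splits (0,2):0^2=2 (1,1):1^1=0 (0,1):0^1=1 -> mex({0, 1, 2}) = 3
G(4): splits (0,3):0^3=3 (1,2):1^2=3 (0,2):0^2=2 (1,1):1^1=0 -> mex({0, 2, 3}) = 1
G(5): splits (0,4):0^1=1 (1,3):1^3=2 (2,2):2^2=0 (0,3):0^3=3 (1,2):1^2=3 -> mex({0, 1, 2, 3}) = 4
G(6) = mex({0, 1, 2, 4}) = 3
G(7) = mex({0, 1, 3, 4, 5}) = 2
G(8) = mex({0, 2, 3, 5, 6}) = 1
G(9) = mex({0, 1, 2, 3, 6, 7}) = 4
G(10) = mex({0, 1, 3, 4, 5, 7}) = 2
G(11) = mex({0, 1, 2, 3, 4, 5}) = 6
G(12) = mex({0, 1, 2, 3, 5, 6, 7}) = 4
G(13) = mex({0, 2, 3, 4, 6, 7}) = 1
G(14) = mex({0, 1, 4, 5, 6, 7}) = 2
G(15) = mex({0, 1, 2, 3, 4, 5, 6}) = 7
G(16) = mex({0, 2, 3, 5, 6, 7}) = 1
G(17) = mex({0, 1, 2, 3, 5, 6, 7}) = 4
G(18) = mex({0, 1, 2, 4, 5, 6}) = 3
G(19) = mex({0, 1, 3, 4, 5, 7}) = 2
G(20) = mex({0, 2, 3, 4, 5, 6, 7}) = 1
Therefore G(20) = 1.

1


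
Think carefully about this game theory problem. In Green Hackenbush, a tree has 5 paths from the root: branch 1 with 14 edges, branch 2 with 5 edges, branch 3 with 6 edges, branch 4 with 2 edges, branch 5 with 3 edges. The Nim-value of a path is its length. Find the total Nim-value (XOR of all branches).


The tree has 5 branches from the ground vertex.
In Green Hackenbush, the Nim-value of a simple path of length k is k.
Branch 1: length 14, Nim-value = 14
Branch 2: length 5, Nim-value = 5
Branch 3: length 6, Nim-value = 6
Branch 4: length 2, Nim-value = 2
Branch 5: length 3, Nim-value = 3
Total Nim-value = XOR of all branch values:
0 XOR 14 = 14
14 XOR 5 = 11
11 XOR 6 = 13
13 XOR 2 = 15
15 XOR 3 = 12
Nim-value of the tree = 12

12


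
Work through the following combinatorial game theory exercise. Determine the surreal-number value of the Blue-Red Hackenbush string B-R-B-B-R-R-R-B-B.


Edges (from ground): B-R-B-B-R-R-R-B-B
By Berlekamp's sign-expansion rule, a Blue-Red Hackenbush stalk has the value of the surreal number whose sign sequence is the edge sequence with B -> + and R -> -.
Sign sequence: +-++---++
Trace the sign expansion in the surreal number tree, starting from 0:
Edge 1: B (sign +) -> bounds (0, +inf), value = 1
Edge 2: R (sign -) -> bounds (0, 1), value = 1/2
Edge 3: B (sign +) -> bounds (1/2, 1), value = 3/4
Edge 4: B (sign +) -> bounds (3/4, 1), value = 7/8
Edge 5: R (sign -) -> bounds (3/4, 7/8), value = 13/16
Edge 6: R (sign -) -> bounds (3/4, 13/16), value = 25/32
Edge 7: R (sign -) -> bounds (3/4, 25/32), value = 49/64
Edge 8: B (sign +) -> bounds (49/64, 25/32), value = 99/128
Edge 9: B (sign +) -> bounds (99/128, 25/32), value = 199/256
Game value = 199/256

199/256


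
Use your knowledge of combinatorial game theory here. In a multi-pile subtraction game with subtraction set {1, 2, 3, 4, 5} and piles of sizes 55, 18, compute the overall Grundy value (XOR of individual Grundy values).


Subtraction set: {1, 2, 3, 4, 5}
For this subtraction set, G(n) = n mod 6 (period = max + 1 = 6).
Pile 1 (size 55): G(55) = 55 mod 6 = 1
Pile 2 (size 18): G(18) = 18 mod 6 = 0
Total Grundy value = XOR of all: 1 XOR 0 = 1

1


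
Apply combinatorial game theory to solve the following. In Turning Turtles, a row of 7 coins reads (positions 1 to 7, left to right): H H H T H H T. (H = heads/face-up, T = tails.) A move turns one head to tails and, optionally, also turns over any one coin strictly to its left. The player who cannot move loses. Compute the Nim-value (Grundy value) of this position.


Coins: H H H T H H T
Key fact: a single head at position k behaves exactly like a Nim heap of size k (turning it to T and optionally flipping a coin at j < k corresponds to moving the heap from k to j, or to 0), and heads combine as a disjunctive sum (two heads at the same place would cancel, matching j XOR j = 0). So the Nim-value is the XOR of the 1-indexed positions of the heads.
Face-up positions (1-indexed): [1, 2, 3, 5, 6]
XOR 0 with 1: 0 XOR 1 = 1
XOR 1 with 2: 1 XOR 2 = 3
XOR 3 with 3: 3 XOR 3 = 0
XOR 0 with 5: 0 XOR 5 = 5
XOR 5 with 6: 5 XOR 6 = 3
Nim-value = 3

3


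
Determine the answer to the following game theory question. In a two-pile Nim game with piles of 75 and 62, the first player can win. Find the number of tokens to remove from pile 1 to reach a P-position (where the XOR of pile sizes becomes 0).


Piles: 75 and 62
Current XOR: 75 XOR 62 = 117 (non-zero, so this is an N-position).
To make the XOR zero, we need to find a move that balances the piles.
For pile 1 (size 75): target = 75 XOR 117 = 62
We reduce pile 1 from 75 to 62.
Tokens removed: 75 - 62 = 13
Verification: 62 XOR 62 = 0

13


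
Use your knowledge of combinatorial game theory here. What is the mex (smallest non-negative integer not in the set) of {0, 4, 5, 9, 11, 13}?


Set = {0, 4, 5, 9, 11, 13}
0 is in the set.
1 is NOT in the set. This is the mex.
mex = 1

1


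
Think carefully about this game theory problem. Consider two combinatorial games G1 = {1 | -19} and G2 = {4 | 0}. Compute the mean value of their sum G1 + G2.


G1 = {1 | -19}, G2 = {4 | 0}
Each is a switch {a | b} with numbers a > b; its mean value is (a + b)/2, and mean value is additive over game sums: m(G1 + G2) = m(G1) + m(G2).
Mean of G1 = (1 + (-19))/2 = -18/2 = -9
Mean of G2 = (4 + (0))/2 = 4/2 = 2
Mean of G1 + G2 = -9 + 2 = -7

-7


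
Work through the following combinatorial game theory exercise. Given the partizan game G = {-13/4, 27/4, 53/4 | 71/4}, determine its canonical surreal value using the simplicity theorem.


Left options: {-13/4, 27/4, 53/4}, max = 53/4
Right options: {71/4}, min = 71/4
All options are numbers and max(Left) < min(Right), so by the simplicity theorem the value is the simplest (earliest-born) number strictly between 53/4 and 71/4.
Integers 14 through 17 all lie strictly between 53/4 and 71/4.
Among integers, the simplest (lowest birthday = smallest |n|; 0 is born on day 0, +-n on day n) is 14.
No non-integer in the interval can be simpler: if x is a non-integer in the interval, then floor(x) or ceil(x) also lies in the interval (the interval contains an integer), and both are proper prefixes of x's sign expansion, i.e. born earlier. So the game value is 14.
Game value = 14

14


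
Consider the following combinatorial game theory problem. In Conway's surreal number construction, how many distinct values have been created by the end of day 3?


Day 0: {|} = 0 is born. Count = 1.
Day n: the number of surreal numbers born by day n is 2^(n+1) - 1.
By day 0: 2^1 - 1 = 1
By day 1: 2^2 - 1 = 3
By day 2: 2^3 - 1 = 7
By day 3: 2^4 - 1 = 15
By day 3: 15 surreal numbers.

15


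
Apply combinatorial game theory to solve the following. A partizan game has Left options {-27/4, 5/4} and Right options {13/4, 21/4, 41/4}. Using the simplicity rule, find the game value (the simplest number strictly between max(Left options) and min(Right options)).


Left options: {-27/4, 5/4}, max = 5/4
Right options: {13/4, 21/4, 41/4}, min = 13/4
All options are numbers and max(Left) < min(Right), so by the simplicity theorem the value is the simplest (earliest-born) number strictly between 5/4 and 13/4.
Integers 2 through 3 all lie strictly between 5/4 and 13/4.
Among integers, the simplest (lowest birthday = smallest |n|; 0 is born on day 0, +-n on day n) is 2.
No non-integer in the interval can be simpler: if x is a non-integer in the interval, then floor(x) or ceil(x) also lies in the interval (the interval contains an integer), and both are proper prefixes of x's sign expansion, i.e. born earlier. So the game value is 2.
Game value = 2

2


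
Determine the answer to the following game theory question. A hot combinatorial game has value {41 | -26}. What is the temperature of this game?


The game is {41 | -26}, a switch {a | b} with numbers a > b.
Cooling {a | b} by t gives {a - t | b + t}, which stops being hot when a - t = b + t, i.e. at t = (a - b)/2. So the temperature of a switch is (a - b)/2.
Temperature = (Left option - Right option) / 2
= (41 - (-26)) / 2
= 67 / 2
= 67/2

67/2


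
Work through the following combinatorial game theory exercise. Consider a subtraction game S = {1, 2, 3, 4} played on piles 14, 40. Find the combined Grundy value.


Subtraction set: {1, 2, 3, 4}
For this subtraction set, G(n) = n mod 5 (period = max + 1 = 5).
Pile 1 (size 14): G(14) = 14 mod 5 = 4
Pile 2 (size 40): G(40) = 40 mod 5 = 0
Total Grundy value = XOR of all: 4 XOR 0 = 4

4


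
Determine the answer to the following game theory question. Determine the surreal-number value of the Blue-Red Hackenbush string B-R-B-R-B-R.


Edges (from ground): B-R-B-R-B-R
By Berlekamp's sign-expansion rule, a Blue-Red Hackenbush stalk has the value of the surreal number whose sign sequence is the edge sequence with B -> + and R -> -.
Sign sequence: +-+-+-
Trace the sign expansion in the surreal number tree, starting from 0:
Edge 1: B (sign +) -> bounds (0, +inf), value = 1
Edge 2: R (sign -) -> bounds (0, 1), value = 1/2
Edge 3: B (sign +) -> bounds (1/2, 1), value = 3/4
Edge 4: R (sign -) -> bounds (1/2, 3/4), value = 5/8
Edge 5: B (sign +) -> bounds (5/8, 3/4), value = 11/16
Edge 6: R (sign -) -> bounds (5/8, 11/16), value = 21/32
Game value = 21/32

21/32


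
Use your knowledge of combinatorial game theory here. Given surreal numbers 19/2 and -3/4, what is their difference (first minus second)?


x = 19/2, y = -3/4
Converting to common denominator: 4
x = 38/4, y = -3/4
x - y = 19/2 - -3/4 = 41/4

41/4


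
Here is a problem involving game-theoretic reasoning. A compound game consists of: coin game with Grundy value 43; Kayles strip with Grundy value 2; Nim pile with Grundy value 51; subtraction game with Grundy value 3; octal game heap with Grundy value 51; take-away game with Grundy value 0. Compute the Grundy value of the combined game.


By the Sprague-Grundy theorem, the Grundy value of a sum of games is the XOR of individual Grundy values.
coin game: Grundy value = 43. Running XOR: 0 XOR 43 = 43
Kayles strip: Grundy value = 2. Running XOR: 43 XOR 2 = 41
Nim pile: Grundy value = 51. Running XOR: 41 XOR 51 = 26
subtraction game: Grundy value = 3. Running XOR: 26 XOR 3 = 25
octal game heap: Grundy value = 51. Running XOR: 25 XOR 51 = 42
take-away game: Grundy value = 0. Running XOR: 42 XOR 0 = 42
The combined Grundy value is 42.

42


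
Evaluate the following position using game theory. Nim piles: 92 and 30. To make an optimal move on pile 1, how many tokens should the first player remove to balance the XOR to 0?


Piles: 92 and 30
Current XOR: 92 XOR 30 = 66 (non-zero, so this is an N-position).
To make the XOR zero, we need to find a move that balances the piles.
For pile 1 (size 92): target = 92 XOR 66 = 30
We reduce pile 1 from 92 to 30.
Tokens removed: 92 - 30 = 62
Verification: 30 XOR 30 = 0

62


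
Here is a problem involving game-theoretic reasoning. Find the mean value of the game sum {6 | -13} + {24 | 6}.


G1 = {6 | -13}, G2 = {24 | 6}
Each is a switch {a | b} with numbers a > b; its mean value is (a + b)/2, and mean value is additive over game sums: m(G1 + G2) = m(G1) + m(G2).
Mean of G1 = (6 + (-13))/2 = -7/2 = -7/2
Mean of G2 = (24 + (6))/2 = 30/2 = 15
Mean of G1 + G2 = -7/2 + 15 = 23/2

23/2


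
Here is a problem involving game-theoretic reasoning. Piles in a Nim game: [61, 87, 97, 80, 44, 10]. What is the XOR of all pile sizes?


We need the XOR (exclusive or) of all pile sizes.
After XOR-ing pile 1 (size 61): 0 XOR 61 = 61
After XOR-ing pile 2 (size 87): 61 XOR 87 = 106
After XOR-ing pile 3 (size 97): 106 XOR 97 = 11
After XOR-ing pile 4 (size 80): 11 XOR 80 = 91
After XOR-ing pile 5 (size 44): 91 XOR 44 = 119
After XOR-ing pile 6 (size 10): 119 XOR 10 = 125
The Nim-value of this position is 125.

125


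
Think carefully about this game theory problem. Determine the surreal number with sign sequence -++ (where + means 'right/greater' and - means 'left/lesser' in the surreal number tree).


Sign expansion: -++
Rule: track bounds (lo, hi), initially (-inf, +inf). On '+', the current value becomes lo and we move to the simplest number in (value, hi): value + 1 if hi = +inf, otherwise the midpoint (value + hi)/2. On '-', the current value becomes hi and we move to value - 1 if lo = -inf, otherwise the midpoint (lo + value)/2.
Start at 0.
Step 1: sign = -, move left. Bounds: (-inf, 0). Value = -1
Step 2: sign = +, move right. Bounds: (-1, 0). Value = -1/2
Step 3: sign = +, move right. Bounds: (-1/2, 0). Value = -1/4
The surreal number with sign expansion -++ is -1/4.

-1/4


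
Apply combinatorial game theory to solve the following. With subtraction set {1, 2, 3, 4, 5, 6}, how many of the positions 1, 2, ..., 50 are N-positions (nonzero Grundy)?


Subtraction set S = {1, 2, 3, 4, 5, 6}, so G(n) = n mod 7.
G(n) = 0 when n is a multiple of 7.
Multiples of 7 in [1, 50]: 7
N-positions (nonzero Grundy) = 50 - 7 = 43

43


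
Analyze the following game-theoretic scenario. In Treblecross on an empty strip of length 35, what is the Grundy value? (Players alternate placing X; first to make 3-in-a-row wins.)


Treblecross: place X on empty cells; 3-in-a-row wins.
Playing within two cells of an existing X lets the opponent win at once, so sensible play treats the cells i-2..i+2 around each X as dead. The player left with no safe cell loses, so this is a normal-play take-away game on strips of safe cells.
Placing X at cell i (0-indexed) of a strip of k safe cells leaves independent strips of sizes max(0, i-2) and max(0, k-i-3). Hence G(k) = mex{ G(max(0,i-2)) XOR G(max(0,k-i-3)) : 0 <= i < k }, with G(0) = 0.
G(1): splits (0,0):0^0=0 -> mex({0}) = 1
G(2): splits (0,0):0^0=0 -> mex({0}) = 1
G(3): splits (0,0):0^0=0 -> mex({0}) = 1
G(4): splits (0,1):0^1=1 (0,0):0^0=0 -> mex({0, 1}) = 2
G(5): splits (0,2):0^1=1 (0,1):0^1=1 (0,0):0^0=0 -> mex({0, 1}) = 2
G(6) = mex({1}) = 0
G(7) = mex({0, 1, 2}) = 3
G(8) = mex({0, 1, 2}) = 3
G(9) = mex({0, 2}) = 1
G(10) = mex({0, 2, 3}) = 1
G(11) = mex({0, 3}) = 1
G(12) = mex({1, 3}) = 0
G(13) = mex({0, 1, 2, 3}) = 4
G(14) = mex({0, 1, 2}) = 3
G(15) = mex({0, 1, 2}) = 3
G(16) = mex({0, 1, 2, 4}) = 3
G(17) = mex({0, 1, 3, 4}) = 2
G(18) = mex({0, 1, 3, 4}) = 2
G(19) = mex({0, 1, 3, 5}) = 2
G(20) = mex({0, 1, 2, 3, 5}) = 4
G(21) = mex({0, 1, 2, 3, 5}) = 4
G(22) = mex({1, 2, 6}) = 0
G(23) = mex({0, 1, 2, 3, 4, 6}) = 5
G(24) = mex({0, 1, 2, 3, 4}) = 5
G(25) = mex({0, 1, 3, 4, 7}) = 2
G(26) = mex({0, 1, 3, 4, 5, 7}) = 2
G(27) = mex({0, 1, 3, 5}) = 2
G(28) = mex({0, 1, 2, 5}) = 3
G(29) = mex({0, 1, 2, 4, 5, 6}) = 3
G(30) = mex({1, 2, 4, 6}) = 0
G(31) = mex({0, 1, 2, 3, 4, 6}) = 5
G(32) = mex({1, 2, 3, 4, 7}) = 0
G(33) = mex({0, 3, 7}) = 1
G(34) = mex({0, 2, 3, 5, 7}) = 1
G(35) = mex({0, 2, 3, 5, 6}) = 1
Therefore G(35) = 1.

1


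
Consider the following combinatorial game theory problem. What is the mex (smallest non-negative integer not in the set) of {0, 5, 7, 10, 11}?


Set = {0, 5, 7, 10, 11}
0 is in the set.
1 is NOT in the set. This is the mex.
mex = 1

1


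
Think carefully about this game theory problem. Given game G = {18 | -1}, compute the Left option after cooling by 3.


Original game: {18 | -1} (a switch {a | b} with a > b).
Cooling by t (for t below the temperature (a - b)/2 = 19/2) taxes each move by t: {a | b} cooled by t is {a - t | b + t}.
Cooling amount: t = 3
Cooled Left option: 18 - 3 = 15
Cooled Right option: -1 + 3 = 2
Cooled game: {15 | 2}
Left option = 15

15


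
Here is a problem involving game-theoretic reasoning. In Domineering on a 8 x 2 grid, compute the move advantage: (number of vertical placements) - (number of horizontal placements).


Board is 8 x 2 (rows x cols).
Left (vertical) placements: (rows-1) * cols = 7 * 2 = 14
Right (horizontal) placements: rows * (cols-1) = 8 * 1 = 8
Advantage = Left - Right = 14 - 8 = 6

6


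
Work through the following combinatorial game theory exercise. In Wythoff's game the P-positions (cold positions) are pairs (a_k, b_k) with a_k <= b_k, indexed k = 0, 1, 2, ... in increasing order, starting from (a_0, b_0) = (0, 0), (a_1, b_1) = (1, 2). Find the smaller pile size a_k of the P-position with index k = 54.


By Wythoff's theorem, a_k = floor(k * phi) and b_k = floor(k * phi^2) = a_k + k, where phi = (1 + sqrt(5))/2 is the golden ratio.
phi = (1 + sqrt(5))/2 = 1.618034
k = 54
k * phi = 54 * 1.618034 = 87.373835
a_54 = floor(k * phi) = 87

87


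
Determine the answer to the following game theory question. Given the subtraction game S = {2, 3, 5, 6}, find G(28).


The subtraction set is S = {2, 3, 5, 6}.
G(k) = mex{ G(k - s) : s in S, s <= k }. We compute iteratively: G(0) = 0.
G(1) = mex({}) = 0
G(2) = mex({0}) = 1
G(3) = mex({0}) = 1
G(4) = mex({0, 1}) = 2
G(5) = mex({0, 1}) = 2
G(6) = mex({0, 1, 2}) = 3
G(7) = mex({0, 1, 2}) = 3
G(8) = mex({1, 2, 3}) = 0
G(9) = mex({1, 2, 3}) = 0
G(10) = mex({0, 2, 3}) = 1
G(11) = mex({0, 2, 3}) = 1
G(12) = mex({0, 1, 3}) = 2
G(13) = mex({0, 1, 3}) = 2
Observe that G(8)..G(13) = 0, 0, 1, 1, 2, 2 repeats G(0)..G(5) = 0, 0, 1, 1, 2, 2.
For k >= max(S) = 6, G(k) is determined by the previous 6 values G(k-6)..G(k-1); a window of 6 consecutive values has recurred shifted by 8, so by induction G(k + 8) = G(k) for all k >= 0: the sequence is periodic from the start with period 8.
One period: G(0..7) = 0, 0, 1, 1, 2, 2, 3, 3.
28 mod 8 = 4, so G(28) = G(4) = 2.

2


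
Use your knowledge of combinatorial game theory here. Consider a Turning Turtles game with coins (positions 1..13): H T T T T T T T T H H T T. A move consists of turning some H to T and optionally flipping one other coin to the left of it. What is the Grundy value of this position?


Coins: H T T T T T T T T H H T T
Key fact: a single head at position k behaves exactly like a Nim heap of size k (turning it to T and optionally flipping a coin at j < k corresponds to moving the heap from k to j, or to 0), and heads combine as a disjunctive sum (two heads at the same place would cancel, matching j XOR j = 0). So the Nim-value is the XOR of the 1-indexed positions of the heads.
Face-up positions (1-indexed): [1, 10, 11]
XOR 0 with 1: 0 XOR 1 = 1
XOR 1 with 10: 1 XOR 10 = 11
XOR 11 with 11: 11 XOR 11 = 0
Nim-value = 0

0


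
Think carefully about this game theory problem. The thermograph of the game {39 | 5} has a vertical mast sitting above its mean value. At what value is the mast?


Game = {39 | 5}, a switch {a | b} with numbers a > b.
Its thermograph has left wall a - t and right wall b + t, which meet at t = (a - b)/2, where both equal (a + b)/2. So the mast (mean value) is at (a + b)/2.
Mean = (39 + (5))/2 = 44/2 = 22

22


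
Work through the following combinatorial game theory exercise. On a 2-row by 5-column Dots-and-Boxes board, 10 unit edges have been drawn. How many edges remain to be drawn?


Grid: 2 x 5 boxes, i.e. 3 rows and 6 columns of dots.
Horizontal edges: (rows + 1) * cols = 3 * 5 = 15
Vertical edges: rows * (cols + 1) = 2 * 6 = 12
Total edges: 15 + 12 = 27
Edges drawn: 10
Remaining: 27 - 10 = 17

17


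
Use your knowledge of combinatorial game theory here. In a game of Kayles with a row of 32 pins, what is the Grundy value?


Kayles: a move removes 1 or 2 adjacent pins from a contiguous row.
Removing pins from a row of k leaves two independent rows (a, b) with a + b = k - 1 (one pin) or a + b = k - 2 (two pins); an end removal gives a = 0.
By Sprague-Grundy, G(k) = mex{ G(a) XOR G(b) } over all these splits. G(0) = 0.
G(1): splits (0,0):0^0=0 -> mex({0}) = 1
G(2): splits (0,1):0^1=1 (0,0):0^0=0 -> mex({0, 1}) = 2
G(3): splits (0,2):0^2=2 (1,1):1^1=0 (0,1):0^1=1 -> mex({0, 1, 2}) = 3
G(4): splits (0,3):0^3=3 (1,2):1^2=3 (0,2):0^2=2 (1,1):1^1=0 -> mex({0, 2, 3}) = 1
G(5): splits (0,4):0^1=1 (1,3):1^3=2 (2,2):2^2=0 (0,3):0^3=3 (1,2):1^2=3 -> mex({0, 1, 2, 3}) = 4
G(6) = mex({0, 1, 2, 4}) = 3
G(7) = mex({0, 1, 3, 4, 5}) = 2
G(8) = mex({0, 2, 3, 5, 6}) = 1
G(9) = mex({0, 1, 2, 3, 6, 7}) = 4
G(10) = mex({0, 1, 3, 4, 5, 7}) = 2
G(11) = mex({0, 1, 2, 3, 4, 5}) = 6
G(12) = mex({0, 1, 2, 3, 5, 6, 7}) = 4
G(13) = mex({0, 2, 3, 4, 6, 7}) = 1
G(14) = mex({0, 1, 4, 5, 6, 7}) = 2
G(15) = mex({0, 1, 2, 3, 4, 5, 6}) = 7
G(16) = mex({0, 2, 3, 5, 6, 7}) = 1
G(17) = mex({0, 1, 2, 3, 5, 6, 7}) = 4
G(18) = mex({0, 1, 2, 4, 5, 6}) = 3
G(19) = mex({0, 1, 3, 4, 5, 7}) = 2
G(20) = mex({0, 2, 3, 4, 5, 6, 7}) = 1
G(21) = mex({0, 1, 2, 3, 5, 6, 7}) = 4
G(22) = mex({0, 1, 2, 3, 4, 5, 7}) = 6
G(23) = mex({0, 1, 2, 3, 4, 5, 6}) = 7
G(24) = mex({0, 1, 2, 3, 5, 6, 7}) = 4
G(25) = mex({0, 2, 3, 4, 6, 7}) = 1
G(26) = mex({0, 1, 3, 4, 5, 6, 7}) = 2
G(27) = mex({0, 1, 2, 3, 4, 5, 6, 7}) = 8
G(28) = mex({0, 1, 2, 3, 4, 6, 7, 8}) = 5
G(29) = mex({0, 1, 2, 3, 5, 6, 7, 8, 9}) = 4
G(30) = mex({0, 1, 2, 3, 4, 5, 6, 9, 10}) = 7
G(31) = mex({0, 1, 3, 4, 5, 7, 10, 11}) = 2
G(32) = mex({0, 2, 3, 4, 5, 6, 7, 9, 11}) = 1
Therefore G(32) = 1.

1


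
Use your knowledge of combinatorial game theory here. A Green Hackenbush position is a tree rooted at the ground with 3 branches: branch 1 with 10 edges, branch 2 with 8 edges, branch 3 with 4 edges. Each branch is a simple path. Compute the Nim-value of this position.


The tree has 3 branches from the ground vertex.
In Green Hackenbush, the Nim-value of a simple path of length k is k.
Branch 1: length 10, Nim-value = 10
Branch 2: length 8, Nim-value = 8
Branch 3: length 4, Nim-value = 4
Total Nim-value = XOR of all branch values:
0 XOR 10 = 10
10 XOR 8 = 2
2 XOR 4 = 6
Nim-value of the tree = 6

6


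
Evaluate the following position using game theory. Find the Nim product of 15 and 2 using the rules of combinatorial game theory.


Nim multiplication is bilinear over XOR: (u XOR v) * w = (u*w) XOR (v*w).
So we split each operand into its bit components and XOR the pairwise Nim products.
15 = 1 + 2 + 4 + 8 (as XOR of powers of 2).
2 = 2 (as XOR of powers of 2).
Using the standard Nim-product table on single bits:
  2*2 = 3,   2*4 = 8,   2*8 = 12,
  4*4 = 6,   4*8 = 11,  8*8 = 13,
and  1*x = x (identity), k*l = l*k (commutative).
Pairwise Nim products:
  1 * 2 = 2
  2 * 2 = 3
  4 * 2 = 8
  8 * 2 = 12
XOR them: 2 XOR 3 XOR 8 XOR 12 = 5.
Result: 15 * 2 = 5 (in Nim).

5


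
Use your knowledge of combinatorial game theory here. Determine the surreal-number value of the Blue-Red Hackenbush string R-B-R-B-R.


Edges (from ground): R-B-R-B-R
By Berlekamp's sign-expansion rule, a Blue-Red Hackenbush stalk has the value of the surreal number whose sign sequence is the edge sequence with B -> + and R -> -.
Sign sequence: -+-+-
Trace the sign expansion in the surreal number tree, starting from 0:
Edge 1: R (sign -) -> bounds (-inf, 0), value = -1
Edge 2: B (sign +) -> bounds (-1, 0), value = -1/2
Edge 3: R (sign -) -> bounds (-1, -1/2), value = -3/4
Edge 4: B (sign +) -> bounds (-3/4, -1/2), value = -5/8
Edge 5: R (sign -) -> bounds (-3/4, -5/8), value = -11/16
Game value = -11/16

-11/16


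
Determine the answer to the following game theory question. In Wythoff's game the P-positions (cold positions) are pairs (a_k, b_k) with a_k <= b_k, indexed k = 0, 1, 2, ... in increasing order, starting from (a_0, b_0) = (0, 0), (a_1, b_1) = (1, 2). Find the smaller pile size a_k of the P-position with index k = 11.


By Wythoff's theorem, a_k = floor(k * phi) and b_k = floor(k * phi^2) = a_k + k, where phi = (1 + sqrt(5))/2 is the golden ratio.
phi = (1 + sqrt(5))/2 = 1.618034
k = 11
k * phi = 11 * 1.618034 = 17.798374
a_11 = floor(k * phi) = 17

17


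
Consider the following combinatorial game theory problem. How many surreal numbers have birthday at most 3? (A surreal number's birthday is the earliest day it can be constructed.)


Day 0: {|} = 0 is born. Count = 1.
Day n: the number of surreal numbers born by day n is 2^(n+1) - 1.
By day 0: 2^1 - 1 = 1
By day 1: 2^2 - 1 = 3
By day 2: 2^3 - 1 = 7
By day 3: 2^4 - 1 = 15
By day 3: 15 surreal numbers.

15


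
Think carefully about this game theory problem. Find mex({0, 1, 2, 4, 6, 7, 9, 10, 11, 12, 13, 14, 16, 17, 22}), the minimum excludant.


Set = {0, 1, 2, 4, 6, 7, 9, 10, 11, 12, 13, 14, 16, 17, 22}
0 is in the set.
1 is in the set.
2 is in the set.
3 is NOT in the set. This is the mex.
mex = 3

3


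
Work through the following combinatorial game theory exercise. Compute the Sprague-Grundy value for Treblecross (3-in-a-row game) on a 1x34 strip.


Treblecross: place X on empty cells; 3-in-a-row wins.
Playing within two cells of an existing X lets the opponent win at once, so sensible play treats the cells i-2..i+2 around each X as dead. The player left with no safe cell loses, so this is a normal-play take-away game on strips of safe cells.
Placing X at cell i (0-indexed) of a strip of k safe cells leaves independent strips of sizes max(0, i-2) and max(0, k-i-3). Hence G(k) = mex{ G(max(0,i-2)) XOR G(max(0,k-i-3)) : 0 <= i < k }, with G(0) = 0.
G(1): splits (0,0):0^0=0 -> mex({0}) = 1
G(2): splits (0,0):0^0=0 -> mex({0}) = 1
G(3): splits (0,0):0^0=0 -> mex({0}) = 1
G(4): splits (0,1):0^1=1 (0,0):0^0=0 -> mex({0, 1}) = 2
G(5): splits (0,2):0^1=1 (0,1):0^1=1 (0,0):0^0=0 -> mex({0, 1}) = 2
G(6) = mex({1}) = 0
G(7) = mex({0, 1, 2}) = 3
G(8) = mex({0, 1, 2}) = 3
G(9) = mex({0, 2}) = 1
G(10) = mex({0, 2, 3}) = 1
G(11) = mex({0, 3}) = 1
G(12) = mex({1, 3}) = 0
G(13) = mex({0, 1, 2, 3}) = 4
G(14) = mex({0, 1, 2}) = 3
G(15) = mex({0, 1, 2}) = 3
G(16) = mex({0, 1, 2, 4}) = 3
G(17) = mex({0, 1, 3, 4}) = 2
G(18) = mex({0, 1, 3, 4}) = 2
G(19) = mex({0, 1, 3, 5}) = 2
G(20) = mex({0, 1, 2, 3, 5}) = 4
G(21) = mex({0, 1, 2, 3, 5}) = 4
G(22) = mex({1, 2, 6}) = 0
G(23) = mex({0, 1, 2, 3, 4, 6}) = 5
G(24) = mex({0, 1, 2, 3, 4}) = 5
G(25) = mex({0, 1, 3, 4, 7}) = 2
G(26) = mex({0, 1, 3, 4, 5, 7}) = 2
G(27) = mex({0, 1, 3, 5}) = 2
G(28) = mex({0, 1, 2, 5}) = 3
G(29) = mex({0, 1, 2, 4, 5, 6}) = 3
G(30) = mex({1, 2, 4, 6}) = 0
G(31) = mex({0, 1, 2, 3, 4, 6}) = 5
G(32) = mex({1, 2, 3, 4, 7}) = 0
G(33) = mex({0, 3, 7}) = 1
G(34) = mex({0, 2, 3, 5, 7}) = 1
Therefore G(34) = 1.

1


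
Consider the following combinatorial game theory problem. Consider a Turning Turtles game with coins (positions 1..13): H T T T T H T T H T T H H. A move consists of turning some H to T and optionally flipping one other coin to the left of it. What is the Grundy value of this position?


Coins: H T T T T H T T H T T H H
Key fact: a single head at position k behaves exactly like a Nim heap of size k (turning it to T and optionally flipping a coin at j < k corresponds to moving the heap from k to j, or to 0), and heads combine as a disjunctive sum (two heads at the same place would cancel, matching j XOR j = 0). So the Nim-value is the XOR of the 1-indexed positions of the heads.
Face-up positions (1-indexed): [1, 6, 9, 12, 13]
XOR 0 with 1: 0 XOR 1 = 1
XOR 1 with 6: 1 XOR 6 = 7
XOR 7 with 9: 7 XOR 9 = 14
XOR 14 with 12: 14 XOR 12 = 2
XOR 2 with 13: 2 XOR 13 = 15
Nim-value = 15

15


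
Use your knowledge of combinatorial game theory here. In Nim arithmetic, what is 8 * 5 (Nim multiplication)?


Nim multiplication is bilinear over XOR: (u XOR v) * w = (u*w) XOR (v*w).
So we split each operand into its bit components and XOR the pairwise Nim products.
8 = 8 (as XOR of powers of 2).
5 = 1 + 4 (as XOR of powers of 2).
Using the standard Nim-product table on single bits:
  2*2 = 3,   2*4 = 8,   2*8 = 12,
  4*4 = 6,   4*8 = 11,  8*8 = 13,
and  1*x = x (identity), k*l = l*k (commutative).
Pairwise Nim products:
  8 * 1 = 8
  8 * 4 = 11
XOR them: 8 XOR 11 = 3.
Result: 8 * 5 = 3 (in Nim).

3


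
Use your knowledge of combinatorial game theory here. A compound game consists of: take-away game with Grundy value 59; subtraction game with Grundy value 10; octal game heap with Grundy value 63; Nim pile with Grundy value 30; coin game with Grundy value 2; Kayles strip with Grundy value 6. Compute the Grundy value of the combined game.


By the Sprague-Grundy theorem, the Grundy value of a sum of games is the XOR of individual Grundy values.
take-away game: Grundy value = 59. Running XOR: 0 XOR 59 = 59
subtraction game: Grundy value = 10. Running XOR: 59 XOR 10 = 49
octal game heap: Grundy value = 63. Running XOR: 49 XOR 63 = 14
Nim pile: Grundy value = 30. Running XOR: 14 XOR 30 = 16
coin game: Grundy value = 2. Running XOR: 16 XOR 2 = 18
Kayles strip: Grundy value = 6. Running XOR: 18 XOR 6 = 20
The combined Grundy value is 20.

20


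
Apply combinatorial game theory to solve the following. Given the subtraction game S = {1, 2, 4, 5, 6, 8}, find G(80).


The subtraction set is S = {1, 2, 4, 5, 6, 8}.
G(k) = mex{ G(k - s) : s in S, s <= k }. We compute iteratively: G(0) = 0.
G(1) = mex({0}) = 1
G(2) = mex({0, 1}) = 2
G(3) = mex({1, 2}) = 0
G(4) = mex({0, 2}) = 1
G(5) = mex({0, 1}) = 2
G(6) = mex({0, 1, 2}) = 3
G(7) = mex({0, 1, 2, 3}) = 4
G(8) = mex({0, 1, 2, 3, 4}) = 5
G(9) = mex({0, 1, 2, 4, 5}) = 3
G(10) = mex({1, 2, 3, 5}) = 0
G(11) = mex({0, 2, 3, 4}) = 1
G(12) = mex({0, 1, 3, 4, 5}) = 2
G(13) = mex({1, 2, 3, 4, 5}) = 0
G(14) = mex({0, 2, 3, 5}) = 1
G(15) = mex({0, 1, 3, 4}) = 2
G(16) = mex({0, 1, 2, 5}) = 3
G(17) = mex({0, 1, 2, 3}) = 4
Observe that G(10)..G(17) = 0, 1, 2, 0, 1, 2, 3, 4 repeats G(0)..G(7) = 0, 1, 2, 0, 1, 2, 3, 4.
For k >= max(S) = 8, G(k) is determined by the previous 8 values G(k-8)..G(k-1); a window of 8 consecutive values has recurred shifted by 10, so by induction G(k + 10) = G(k) for all k >= 0: the sequence is periodic from the start with period 10.
One period: G(0..9) = 0, 1, 2, 0, 1, 2, 3, 4, 5, 3.
80 mod 10 = 0, so G(80) = G(0) = 0.

0


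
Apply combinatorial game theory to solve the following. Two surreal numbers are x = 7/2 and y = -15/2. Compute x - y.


x = 7/2, y = -15/2
Converting to common denominator: 2
x = 7/2, y = -15/2
x - y = 7/2 - -15/2 = 11

11


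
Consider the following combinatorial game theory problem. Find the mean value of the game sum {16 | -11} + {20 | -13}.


G1 = {16 | -11}, G2 = {20 | -13}
Each is a switch {a | b} with numbers a > b; its mean value is (a + b)/2, and mean value is additive over game sums: m(G1 + G2) = m(G1) + m(G2).
Mean of G1 = (16 + (-11))/2 = 5/2 = 5/2
Mean of G2 = (20 + (-13))/2 = 7/2 = 7/2
Mean of G1 + G2 = 5/2 + 7/2 = 6

6


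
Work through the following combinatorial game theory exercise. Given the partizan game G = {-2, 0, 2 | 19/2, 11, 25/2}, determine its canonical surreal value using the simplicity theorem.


Left options: {-2, 0, 2}, max = 2
Right options: {19/2, 11, 25/2}, min = 19/2
All options are numbers and max(Left) < min(Right), so by the simplicity theorem the value is the simplest (earliest-born) number strictly between 2 and 19/2.
Integers 3 through 9 all lie strictly between 2 and 19/2.
Among integers, the simplest (lowest birthday = smallest |n|; 0 is born on day 0, +-n on day n) is 3.
No non-integer in the interval can be simpler: if x is a non-integer in the interval, then floor(x) or ceil(x) also lies in the interval (the interval contains an integer), and both are proper prefixes of x's sign expansion, i.e. born earlier. So the game value is 3.
Game value = 3

3


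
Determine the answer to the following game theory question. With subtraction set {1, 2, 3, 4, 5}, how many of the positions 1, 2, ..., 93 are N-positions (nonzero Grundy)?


Subtraction set S = {1, 2, 3, 4, 5}, so G(n) = n mod 6.
G(n) = 0 when n is a multiple of 6.
Multiples of 6 in [1, 93]: 15
N-positions (nonzero Grundy) = 93 - 15 = 78

78


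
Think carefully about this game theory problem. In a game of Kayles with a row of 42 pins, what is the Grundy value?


Kayles: a move removes 1 or 2 adjacent pins from a contiguous row.
Removing pins from a row of k leaves two independent rows (a, b) with a + b = k - 1 (one pin) or a + b = k - 2 (two pins); an end removal gives a = 0.
By Sprague-Grundy, G(k) = mex{ G(a) XOR G(b) } over all these splits. G(0) = 0.
G(1): splits (0,0):0^0=0 -> mex({0}) = 1
G(2): splits (0,1):0^1=1 (0,0):0^0=0 -> mex({0, 1}) = 2
G(3): splits (0,2):0^2=2 (1,1):1^1=0 (0,1):0^1=1 -> mex({0, 1, 2}) = 3
G(4): splits (0,3):0^3=3 (1,2):1^2=3 (0,2):0^2=2 (1,1):1^1=0 -> mex({0, 2, 3}) = 1
G(5): splits (0,4):0^1=1 (1,3):1^3=2 (2,2):2^2=0 (0,3):0^3=3 (1,2):1^2=3 -> mex({0, 1, 2, 3}) = 4
G(6) = mex({0, 1, 2, 4}) = 3
G(7) = mex({0, 1, 3, 4, 5}) = 2
G(8) = mex({0, 2, 3, 5, 6}) = 1
G(9) = mex({0, 1, 2, 3, 6, 7}) = 4
G(10) = mex({0, 1, 3, 4, 5, 7}) = 2
G(11) = mex({0, 1, 2, 3, 4, 5}) = 6
G(12) = mex({0, 1, 2, 3, 5, 6, 7}) = 4
G(13) = mex({0, 2, 3, 4, 6, 7}) = 1
G(14) = mex({0, 1, 4, 5, 6, 7}) = 2
G(15) = mex({0, 1, 2, 3, 4, 5, 6}) = 7
G(16) = mex({0, 2, 3, 5, 6, 7}) = 1
G(17) = mex({0, 1, 2, 3, 5, 6, 7}) = 4
G(18) = mex({0, 1, 2, 4, 5, 6}) = 3
G(19) = mex({0, 1, 3, 4, 5, 7}) = 2
G(20) = mex({0, 2, 3, 4, 5, 6, 7}) = 1
G(21) = mex({0, 1, 2, 3, 5, 6, 7}) = 4
G(22) = mex({0, 1, 2, 3, 4, 5, 7}) = 6
G(23) = mex({0, 1, 2, 3, 4, 5, 6}) = 7
G(24) = mex({0, 1, 2, 3, 5, 6, 7}) = 4
G(25) = mex({0, 2, 3, 4, 6, 7}) = 1
G(26) = mex({0, 1, 3, 4, 5, 6, 7}) = 2
G(27) = mex({0, 1, 2, 3, 4, 5, 6, 7}) = 8
G(28) = mex({0, 1, 2, 3, 4, 6, 7, 8}) = 5
G(29) = mex({0, 1, 2, 3, 5, 6, 7, 8, 9}) = 4
G(30) = mex({0, 1, 2, 3, 4, 5, 6, 9, 10}) = 7
G(31) = mex({0, 1, 3, 4, 5, 7, 10, 11}) = 2
G(32) = mex({0, 2, 3, 4, 5, 6, 7, 9, 11}) = 1
G(33) = mex({0, 1, 2, 3, 4, 5, 6, 7, 9, 12}) = 8
G(34) = mex({0, 1, 2, 3, 4, 5, 7, 8, 11, 12}) = 6
G(35) = mex({0, 1, 2, 3, 4, 5, 6, 8, 9, 10, 11}) = 7
G(36) = mex({0, 1, 2, 3, 5, 6, 7, 9, 10}) = 4
G(37) = mex({0, 2, 3, 4, 6, 7, 9, 10, 11, 12}) = 1
G(38) = mex({0, 1, 3, 4, 5, 6, 7, 9, 10, 11, 12}) = 2
G(39) = mex({0, 1, 2, 4, 5, 6, 7, 9, 10, 12, 14}) = 3
G(40) = mex({0, 2, 3, 4, 6, 7, 11, 12, 14}) = 1
G(41) = mex({0, 1, 2, 3, 5, 6, 7, 9, 10, 11, 12}) = 4
G(42) = mex({0, 1, 2, 3, 4, 5, 6, 9, 10}) = 7
Therefore G(42) = 7.

7


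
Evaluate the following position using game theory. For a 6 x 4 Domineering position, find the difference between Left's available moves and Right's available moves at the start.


Board is 6 x 4 (rows x cols).
Left (vertical) placements: (rows-1) * cols = 5 * 4 = 20
Right (horizontal) placements: rows * (cols-1) = 6 * 3 = 18
Advantage = Left - Right = 20 - 18 = 2

2


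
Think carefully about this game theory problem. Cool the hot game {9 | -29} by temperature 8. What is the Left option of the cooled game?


Original game: {9 | -29} (a switch {a | b} with a > b).
Cooling by t (for t below the temperature (a - b)/2 = 19) taxes each move by t: {a | b} cooled by t is {a - t | b + t}.
Cooling amount: t = 8
Cooled Left option: 9 - 8 = 1
Cooled Right option: -29 + 8 = -21
Cooled game: {1 | -21}
Left option = 1

1


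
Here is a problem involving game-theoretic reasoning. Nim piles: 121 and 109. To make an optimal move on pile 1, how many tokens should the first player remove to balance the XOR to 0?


Piles: 121 and 109
Current XOR: 121 XOR 109 = 20 (non-zero, so this is an N-position).
To make the XOR zero, we need to find a move that balances the piles.
For pile 1 (size 121): target = 121 XOR 20 = 109
We reduce pile 1 from 121 to 109.
Tokens removed: 121 - 109 = 12
Verification: 109 XOR 109 = 0

12


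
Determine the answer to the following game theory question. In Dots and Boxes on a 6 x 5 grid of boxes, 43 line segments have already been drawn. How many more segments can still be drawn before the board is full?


Grid: 6 x 5 boxes, i.e. 7 rows and 6 columns of dots.
Horizontal edges: (rows + 1) * cols = 7 * 5 = 35
Vertical edges: rows * (cols + 1) = 6 * 6 = 36
Total edges: 35 + 36 = 71
Edges drawn: 43
Remaining: 71 - 43 = 28

28


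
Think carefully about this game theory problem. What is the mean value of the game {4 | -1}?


Game = {4 | -1}, a switch {a | b} with numbers a > b.
Its thermograph has left wall a - t and right wall b + t, which meet at t = (a - b)/2, where both equal (a + b)/2. So the mast (mean value) is at (a + b)/2.
Mean = (4 + (-1))/2 = 3/2 = 3/2

3/2


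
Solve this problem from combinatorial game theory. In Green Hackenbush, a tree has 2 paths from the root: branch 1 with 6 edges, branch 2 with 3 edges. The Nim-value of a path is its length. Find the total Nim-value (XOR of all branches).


The tree has 2 branches from the ground vertex.
In Green Hackenbush, the Nim-value of a simple path of length k is k.
Branch 1: length 6, Nim-value = 6
Branch 2: length 3, Nim-value = 3
Total Nim-value = XOR of all branch values:
0 XOR 6 = 6
6 XOR 3 = 5
Nim-value of the tree = 5

5


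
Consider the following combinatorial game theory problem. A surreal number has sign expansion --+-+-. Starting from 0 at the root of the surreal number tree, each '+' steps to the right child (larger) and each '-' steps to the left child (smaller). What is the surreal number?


Sign expansion: --+-+-
Rule: track bounds (lo, hi), initially (-inf, +inf). On '+', the current value becomes lo and we move to the simplest number in (value, hi): value + 1 if hi = +inf, otherwise the midpoint (value + hi)/2. On '-', the current value becomes hi and we move to value - 1 if lo = -inf, otherwise the midpoint (lo + value)/2.
Start at 0.
Step 1: sign = -, move left. Bounds: (-inf, 0). Value = -1
Step 2: sign = -, move left. Bounds: (-inf, -1). Value = -2
Step 3: sign = +, move right. Bounds: (-2, -1). Value = -3/2
Step 4: sign = -, move left. Bounds: (-2, -3/2). Value = -7/4
Step 5: sign = +, move right. Bounds: (-7/4, -3/2). Value = -13/8
Step 6: sign = -, move left. Bounds: (-7/4, -13/8). Value = -27/16
The surreal number with sign expansion --+-+- is -27/16.

-27/16


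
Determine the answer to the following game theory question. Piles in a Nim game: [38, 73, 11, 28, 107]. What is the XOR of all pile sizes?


We need the XOR (exclusive or) of all pile sizes.
After XOR-ing pile 1 (size 38): 0 XOR 38 = 38
After XOR-ing pile 2 (size 73): 38 XOR 73 = 111
After XOR-ing pile 3 (size 11): 111 XOR 11 = 100
After XOR-ing pile 4 (size 28): 100 XOR 28 = 120
After XOR-ing pile 5 (size 107): 120 XOR 107 = 19
The Nim-value of this position is 19.

19


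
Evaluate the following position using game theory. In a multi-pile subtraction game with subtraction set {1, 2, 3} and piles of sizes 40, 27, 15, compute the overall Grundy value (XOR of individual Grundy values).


Subtraction set: {1, 2, 3}
For this subtraction set, G(n) = n mod 4 (period = max + 1 = 4).
Pile 1 (size 40): G(40) = 40 mod 4 = 0
Pile 2 (size 27): G(27) = 27 mod 4 = 3
Pile 3 (size 15): G(15) = 15 mod 4 = 3
Total Grundy value = XOR of all: 0 XOR 3 XOR 3 = 0

0


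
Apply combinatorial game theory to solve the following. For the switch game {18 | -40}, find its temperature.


The game is {18 | -40}, a switch {a | b} with numbers a > b.
Cooling {a | b} by t gives {a - t | b + t}, which stops being hot when a - t = b + t, i.e. at t = (a - b)/2. So the temperature of a switch is (a - b)/2.
Temperature = (Left option - Right option) / 2
= (18 - (-40)) / 2
= 58 / 2
= 29

29


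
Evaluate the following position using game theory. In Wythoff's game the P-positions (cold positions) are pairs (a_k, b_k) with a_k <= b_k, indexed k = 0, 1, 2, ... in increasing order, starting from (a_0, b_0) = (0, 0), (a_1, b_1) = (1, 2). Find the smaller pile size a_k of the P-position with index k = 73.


By Wythoff's theorem, a_k = floor(k * phi) and b_k = floor(k * phi^2) = a_k + k, where phi = (1 + sqrt(5))/2 is the golden ratio.
phi = (1 + sqrt(5))/2 = 1.618034
k = 73
k * phi = 73 * 1.618034 = 118.116481
a_73 = floor(k * phi) = 118

118


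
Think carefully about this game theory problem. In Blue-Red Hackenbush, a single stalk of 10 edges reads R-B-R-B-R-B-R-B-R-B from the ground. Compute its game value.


Edges (from ground): R-B-R-B-R-B-R-B-R-B
By Berlekamp's sign-expansion rule, a Blue-Red Hackenbush stalk has the value of the surreal number whose sign sequence is the edge sequence with B -> + and R -> -.
Sign sequence: -+-+-+-+-+
Trace the sign expansion in the surreal number tree, starting from 0:
Edge 1: R (sign -) -> bounds (-inf, 0), value = -1
Edge 2: B (sign +) -> bounds (-1, 0), value = -1/2
Edge 3: R (sign -) -> bounds (-1, -1/2), value = -3/4
Edge 4: B (sign +) -> bounds (-3/4, -1/2), value = -5/8
Edge 5: R (sign -) -> bounds (-3/4, -5/8), value = -11/16
Edge 6: B (sign +) -> bounds (-11/16, -5/8), value = -21/32
Edge 7: R (sign -) -> bounds (-11/16, -21/32), value = -43/64
Edge 8: B (sign +) -> bounds (-43/64, -21/32), value = -85/128
Edge 9: R (sign -) -> bounds (-43/64, -85/128), value = -171/256
Edge 10: B (sign +) -> bounds (-171/256, -85/128), value = -341/512
Game value = -341/512

-341/512
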